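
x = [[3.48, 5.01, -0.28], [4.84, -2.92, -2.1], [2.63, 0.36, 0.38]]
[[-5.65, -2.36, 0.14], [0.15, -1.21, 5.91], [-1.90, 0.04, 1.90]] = x@[[-0.57, -0.07, 0.82],  [-0.75, -0.37, -0.55],  [-0.34, 0.93, -0.16]]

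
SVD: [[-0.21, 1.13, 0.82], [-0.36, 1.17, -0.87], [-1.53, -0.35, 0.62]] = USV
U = [[0.18, -0.67, 0.72], [-0.30, -0.74, -0.6], [0.93, -0.11, -0.34]]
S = [1.75, 1.68, 1.1]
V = [[-0.78,  -0.27,  0.57], [0.34,  -0.94,  0.02], [0.53,  0.21,  0.82]]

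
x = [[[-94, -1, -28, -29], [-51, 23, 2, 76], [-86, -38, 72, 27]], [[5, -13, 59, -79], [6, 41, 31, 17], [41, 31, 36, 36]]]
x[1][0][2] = 59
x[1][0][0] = 5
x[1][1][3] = 17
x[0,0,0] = -94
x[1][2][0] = 41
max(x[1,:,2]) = 59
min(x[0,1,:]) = -51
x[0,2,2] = 72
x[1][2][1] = 31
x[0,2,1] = -38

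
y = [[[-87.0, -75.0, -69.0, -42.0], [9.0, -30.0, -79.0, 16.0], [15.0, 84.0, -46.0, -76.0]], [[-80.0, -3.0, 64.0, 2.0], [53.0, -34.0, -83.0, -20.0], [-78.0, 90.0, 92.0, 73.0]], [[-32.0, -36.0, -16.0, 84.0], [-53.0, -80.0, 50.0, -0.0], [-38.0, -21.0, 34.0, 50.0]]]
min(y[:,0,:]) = -87.0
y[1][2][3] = 73.0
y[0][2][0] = 15.0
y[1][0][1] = -3.0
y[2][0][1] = -36.0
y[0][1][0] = 9.0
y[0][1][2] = -79.0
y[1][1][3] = -20.0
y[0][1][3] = 16.0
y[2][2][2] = 34.0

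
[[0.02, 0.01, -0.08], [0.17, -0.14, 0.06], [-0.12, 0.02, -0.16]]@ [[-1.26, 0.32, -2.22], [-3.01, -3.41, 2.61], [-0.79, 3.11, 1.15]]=[[0.01,-0.28,-0.11], [0.16,0.72,-0.67], [0.22,-0.60,0.13]]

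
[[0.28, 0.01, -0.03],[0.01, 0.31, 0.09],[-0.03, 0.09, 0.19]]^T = [[0.28, 0.01, -0.03], [0.01, 0.31, 0.09], [-0.03, 0.09, 0.19]]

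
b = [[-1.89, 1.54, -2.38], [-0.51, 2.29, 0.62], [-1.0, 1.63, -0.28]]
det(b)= -1.525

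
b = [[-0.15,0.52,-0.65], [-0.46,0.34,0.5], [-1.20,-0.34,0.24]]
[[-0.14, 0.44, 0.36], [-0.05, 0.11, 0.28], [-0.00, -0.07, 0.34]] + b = [[-0.29, 0.96, -0.29], [-0.51, 0.45, 0.78], [-1.20, -0.41, 0.58]]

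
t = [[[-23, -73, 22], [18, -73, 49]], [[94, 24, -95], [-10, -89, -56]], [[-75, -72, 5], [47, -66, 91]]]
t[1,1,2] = -56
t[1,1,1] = -89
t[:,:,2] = [[22, 49], [-95, -56], [5, 91]]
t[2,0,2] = 5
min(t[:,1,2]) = -56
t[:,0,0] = [-23, 94, -75]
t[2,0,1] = -72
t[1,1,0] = -10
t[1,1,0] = -10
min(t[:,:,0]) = -75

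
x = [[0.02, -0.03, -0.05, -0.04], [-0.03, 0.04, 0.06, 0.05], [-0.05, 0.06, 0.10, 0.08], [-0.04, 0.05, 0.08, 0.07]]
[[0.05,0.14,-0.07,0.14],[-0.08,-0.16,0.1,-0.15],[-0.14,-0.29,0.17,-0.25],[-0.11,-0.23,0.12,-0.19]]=x @ [[5.03, 1.32, -1.95, -3.52],[0.33, 3.31, 1.45, -2.30],[0.19, -3.70, 1.76, -5.66],[0.86, -0.68, -2.41, 3.44]]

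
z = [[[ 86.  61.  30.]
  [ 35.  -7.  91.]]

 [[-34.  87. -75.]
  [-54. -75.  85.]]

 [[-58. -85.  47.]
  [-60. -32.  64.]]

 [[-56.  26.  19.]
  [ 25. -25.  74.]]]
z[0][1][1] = -7.0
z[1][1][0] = -54.0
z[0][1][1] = -7.0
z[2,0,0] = -58.0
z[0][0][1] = 61.0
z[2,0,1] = -85.0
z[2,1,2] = 64.0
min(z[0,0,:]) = 30.0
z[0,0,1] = 61.0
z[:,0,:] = [[86.0, 61.0, 30.0], [-34.0, 87.0, -75.0], [-58.0, -85.0, 47.0], [-56.0, 26.0, 19.0]]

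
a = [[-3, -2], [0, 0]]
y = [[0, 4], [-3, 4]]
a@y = [[6, -20], [0, 0]]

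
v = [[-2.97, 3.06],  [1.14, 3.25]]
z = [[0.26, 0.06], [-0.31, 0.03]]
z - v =[[3.23, -3.00], [-1.45, -3.22]]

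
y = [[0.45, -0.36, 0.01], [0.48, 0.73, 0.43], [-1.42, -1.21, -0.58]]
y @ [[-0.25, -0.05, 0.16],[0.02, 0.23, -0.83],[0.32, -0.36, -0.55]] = [[-0.12, -0.11, 0.37], [0.03, -0.01, -0.77], [0.15, 0.0, 1.1]]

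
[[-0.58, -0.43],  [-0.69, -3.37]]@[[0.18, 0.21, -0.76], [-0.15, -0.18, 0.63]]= [[-0.04, -0.04, 0.17], [0.38, 0.46, -1.6]]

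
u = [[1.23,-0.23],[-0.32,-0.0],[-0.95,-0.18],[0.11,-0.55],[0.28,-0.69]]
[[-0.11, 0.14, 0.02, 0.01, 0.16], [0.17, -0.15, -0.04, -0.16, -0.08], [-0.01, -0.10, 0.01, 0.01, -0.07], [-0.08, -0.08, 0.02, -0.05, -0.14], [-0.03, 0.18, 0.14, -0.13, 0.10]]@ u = [[-0.15, -0.09], [0.26, 0.11], [-0.01, 0.04], [-0.14, 0.14], [-0.21, -0.02]]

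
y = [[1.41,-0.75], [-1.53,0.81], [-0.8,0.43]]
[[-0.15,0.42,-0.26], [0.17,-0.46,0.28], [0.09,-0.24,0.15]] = y@ [[-0.05, 0.25, 0.04], [0.11, -0.09, 0.42]]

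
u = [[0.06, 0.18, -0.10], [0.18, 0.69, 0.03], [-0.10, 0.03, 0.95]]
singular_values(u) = [0.96, 0.74, 0.0]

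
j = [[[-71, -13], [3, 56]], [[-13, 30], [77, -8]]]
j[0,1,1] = 56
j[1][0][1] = 30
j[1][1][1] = -8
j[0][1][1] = 56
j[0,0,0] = -71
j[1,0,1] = 30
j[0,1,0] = 3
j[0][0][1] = -13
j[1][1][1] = -8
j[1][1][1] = -8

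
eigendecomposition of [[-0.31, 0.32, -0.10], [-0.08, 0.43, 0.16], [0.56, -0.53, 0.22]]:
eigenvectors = [[0.63+0.00j, -0.42-0.04j, (-0.42+0.04j)], [(0.36+0j), (-0.39-0.31j), -0.39+0.31j], [(-0.69+0j), 0.76+0.00j, 0.76-0.00j]]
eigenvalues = [(-0.02+0j), (0.18+0.19j), (0.18-0.19j)]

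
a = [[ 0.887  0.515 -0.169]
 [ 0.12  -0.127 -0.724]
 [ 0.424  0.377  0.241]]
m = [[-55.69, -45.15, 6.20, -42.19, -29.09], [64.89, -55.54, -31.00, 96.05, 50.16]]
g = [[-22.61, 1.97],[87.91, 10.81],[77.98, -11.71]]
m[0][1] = -45.15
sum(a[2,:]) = 1.0419999999999998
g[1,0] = 87.91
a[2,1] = 0.377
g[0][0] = -22.61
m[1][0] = 64.89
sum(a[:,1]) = 0.765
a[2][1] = 0.377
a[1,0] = 0.12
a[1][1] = -0.127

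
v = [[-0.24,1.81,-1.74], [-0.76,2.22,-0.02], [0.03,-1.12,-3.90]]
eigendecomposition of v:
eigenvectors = [[(-0.85+0j), (-0.85-0j), 0.40+0.00j], [-0.49-0.15j, -0.49+0.15j, 0.05+0.00j], [0.11+0.03j, (0.11-0.03j), 0.91+0.00j]]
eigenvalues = [(1.02+0.38j), (1.02-0.38j), (-3.95+0j)]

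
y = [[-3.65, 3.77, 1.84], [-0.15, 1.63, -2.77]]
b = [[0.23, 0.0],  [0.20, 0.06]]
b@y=[[-0.84, 0.87, 0.42], [-0.74, 0.85, 0.2]]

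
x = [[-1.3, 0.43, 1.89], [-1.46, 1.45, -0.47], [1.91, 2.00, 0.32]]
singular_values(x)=[2.87, 2.5, 1.78]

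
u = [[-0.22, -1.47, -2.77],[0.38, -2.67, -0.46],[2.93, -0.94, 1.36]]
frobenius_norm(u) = 5.36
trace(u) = -1.53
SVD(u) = [[0.81, 0.1, 0.58],[0.44, 0.55, -0.71],[-0.39, 0.83, 0.4]] @ diag([3.7631050715660024, 3.597003761989671, 1.2592871620827368]) @ [[-0.31, -0.53, -0.79],[0.73, -0.67, 0.16],[0.61, 0.52, -0.59]]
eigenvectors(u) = [[(0.7+0j), (0.7-0j), -0.44+0.00j], [0.12-0.00j, 0.12+0.00j, -0.89+0.00j], [-0.23-0.66j, -0.23+0.66j, 0.12+0.00j]]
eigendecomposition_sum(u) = [[-0.22+1.51j, (-0.08-0.72j), -1.39+0.24j], [-0.03+0.25j, -0.02-0.12j, (-0.23+0.04j)], [(1.5-0.29j), -0.65+0.31j, 0.68+1.23j]] + [[(-0.22-1.51j), (-0.08+0.72j), (-1.39-0.24j)], [-0.03-0.25j, -0.02+0.12j, (-0.23-0.04j)], [1.50+0.29j, (-0.65-0.31j), 0.68-1.23j]] + [[0.22+0.00j, (-1.31-0j), 0.00-0.00j],[(0.45+0j), -2.64-0.00j, 0.01-0.00j],[-0.06-0.00j, (0.36+0j), -0.00+0.00j]]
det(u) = -17.05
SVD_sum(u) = [[-0.94, -1.60, -2.40], [-0.51, -0.88, -1.31], [0.46, 0.79, 1.17]] + [[0.27, -0.25, 0.06], [1.44, -1.33, 0.32], [2.16, -1.99, 0.48]] + [[0.45,  0.38,  -0.43],[-0.55,  -0.47,  0.53],[0.31,  0.26,  -0.3]]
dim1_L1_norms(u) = [4.46, 3.51, 5.23]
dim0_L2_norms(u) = [2.96, 3.19, 3.12]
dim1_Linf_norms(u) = [2.77, 2.67, 2.93]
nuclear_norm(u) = 8.62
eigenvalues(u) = [(0.44+2.62j), (0.44-2.62j), (-2.42+0j)]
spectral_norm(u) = 3.76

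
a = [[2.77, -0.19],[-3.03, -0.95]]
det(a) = -3.21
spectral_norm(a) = 4.15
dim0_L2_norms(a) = [4.11, 0.97]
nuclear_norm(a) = 4.92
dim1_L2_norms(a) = [2.78, 3.18]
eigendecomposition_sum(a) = [[2.81, -0.14], [-2.2, 0.11]] + [[-0.04,-0.05], [-0.83,-1.06]]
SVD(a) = [[-0.65, 0.76], [0.76, 0.65]] @ diag([4.146584880658149, 0.7734557695804242]) @ [[-0.99, -0.14], [0.14, -0.99]]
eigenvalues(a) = [2.92, -1.1]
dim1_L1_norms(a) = [2.96, 3.98]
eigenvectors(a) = [[0.79, 0.05], [-0.62, 1.0]]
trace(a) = 1.82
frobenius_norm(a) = 4.22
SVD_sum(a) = [[2.69, 0.39],[-3.10, -0.45]] + [[0.08, -0.58], [0.07, -0.50]]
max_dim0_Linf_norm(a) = 3.03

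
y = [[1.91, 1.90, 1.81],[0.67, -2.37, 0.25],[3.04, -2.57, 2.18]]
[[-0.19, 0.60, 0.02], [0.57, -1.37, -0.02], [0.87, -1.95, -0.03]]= y @ [[0.11, -0.21, 0.0],[-0.21, 0.52, 0.01],[0.0, 0.01, 0.00]]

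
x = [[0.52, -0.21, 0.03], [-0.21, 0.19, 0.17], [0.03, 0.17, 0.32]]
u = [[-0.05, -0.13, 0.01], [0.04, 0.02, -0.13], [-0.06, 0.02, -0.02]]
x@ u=[[-0.04, -0.07, 0.03], [0.01, 0.03, -0.03], [-0.01, 0.01, -0.03]]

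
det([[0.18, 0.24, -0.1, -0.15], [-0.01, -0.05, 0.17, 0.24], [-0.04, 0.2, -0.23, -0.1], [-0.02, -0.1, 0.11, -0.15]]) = 0.001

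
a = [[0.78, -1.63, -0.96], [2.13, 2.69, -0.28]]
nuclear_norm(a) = 5.41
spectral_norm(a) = 3.55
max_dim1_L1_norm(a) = 5.1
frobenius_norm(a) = 4.00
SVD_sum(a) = [[-0.51, -0.85, -0.0],  [1.75, 2.92, 0.00]] + [[1.29, -0.78, -0.96], [0.38, -0.23, -0.28]]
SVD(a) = [[-0.28, 0.96], [0.96, 0.28]] @ diag([3.5454269337708166, 1.8623232418923596]) @ [[0.51, 0.86, 0.00], [0.72, -0.43, -0.54]]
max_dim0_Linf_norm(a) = 2.69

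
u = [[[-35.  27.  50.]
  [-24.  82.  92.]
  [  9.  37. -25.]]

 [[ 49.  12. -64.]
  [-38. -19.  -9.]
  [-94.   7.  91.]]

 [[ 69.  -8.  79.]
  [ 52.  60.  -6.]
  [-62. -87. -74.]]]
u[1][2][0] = -94.0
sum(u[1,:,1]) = 0.0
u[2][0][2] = 79.0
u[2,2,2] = -74.0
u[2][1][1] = 60.0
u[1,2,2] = 91.0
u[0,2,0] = 9.0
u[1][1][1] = -19.0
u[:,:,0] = [[-35.0, -24.0, 9.0], [49.0, -38.0, -94.0], [69.0, 52.0, -62.0]]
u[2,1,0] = 52.0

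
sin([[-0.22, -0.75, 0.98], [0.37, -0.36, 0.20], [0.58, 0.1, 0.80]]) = [[-0.28, -0.68, 0.86], [0.33, -0.39, 0.16], [0.50, 0.10, 0.60]]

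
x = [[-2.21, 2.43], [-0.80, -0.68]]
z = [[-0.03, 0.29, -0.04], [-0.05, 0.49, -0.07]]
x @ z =[[-0.06,0.55,-0.08], [0.06,-0.57,0.08]]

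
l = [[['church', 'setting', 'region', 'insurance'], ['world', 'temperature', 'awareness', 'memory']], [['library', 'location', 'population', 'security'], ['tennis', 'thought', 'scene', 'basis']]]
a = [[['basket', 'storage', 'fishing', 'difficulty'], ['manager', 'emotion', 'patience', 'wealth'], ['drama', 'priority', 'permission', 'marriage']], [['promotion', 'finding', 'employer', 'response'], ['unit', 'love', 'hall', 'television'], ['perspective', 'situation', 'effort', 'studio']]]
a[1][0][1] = 'finding'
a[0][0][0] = 'basket'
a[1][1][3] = 'television'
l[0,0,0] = 'church'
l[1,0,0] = 'library'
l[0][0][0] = 'church'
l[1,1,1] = 'thought'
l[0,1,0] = 'world'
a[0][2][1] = 'priority'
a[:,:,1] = [['storage', 'emotion', 'priority'], ['finding', 'love', 'situation']]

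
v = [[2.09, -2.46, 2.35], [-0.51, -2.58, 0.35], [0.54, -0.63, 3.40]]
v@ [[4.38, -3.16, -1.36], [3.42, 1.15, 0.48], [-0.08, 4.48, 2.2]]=[[0.55, 1.09, 1.15], [-11.09, 0.21, 0.23], [-0.06, 12.8, 6.44]]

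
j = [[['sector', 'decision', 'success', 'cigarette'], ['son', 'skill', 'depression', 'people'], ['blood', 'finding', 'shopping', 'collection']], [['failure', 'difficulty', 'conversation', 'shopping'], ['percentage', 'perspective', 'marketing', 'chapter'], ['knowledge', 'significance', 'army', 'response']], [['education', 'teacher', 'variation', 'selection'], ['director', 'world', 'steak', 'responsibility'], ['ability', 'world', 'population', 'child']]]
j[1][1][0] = 'percentage'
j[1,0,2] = 'conversation'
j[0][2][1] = 'finding'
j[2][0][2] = 'variation'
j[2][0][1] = 'teacher'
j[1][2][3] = 'response'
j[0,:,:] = [['sector', 'decision', 'success', 'cigarette'], ['son', 'skill', 'depression', 'people'], ['blood', 'finding', 'shopping', 'collection']]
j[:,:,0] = [['sector', 'son', 'blood'], ['failure', 'percentage', 'knowledge'], ['education', 'director', 'ability']]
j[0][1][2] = 'depression'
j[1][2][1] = 'significance'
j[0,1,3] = 'people'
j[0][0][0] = 'sector'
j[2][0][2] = 'variation'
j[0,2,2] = 'shopping'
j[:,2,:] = [['blood', 'finding', 'shopping', 'collection'], ['knowledge', 'significance', 'army', 'response'], ['ability', 'world', 'population', 'child']]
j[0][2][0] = 'blood'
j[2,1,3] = 'responsibility'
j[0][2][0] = 'blood'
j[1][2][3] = 'response'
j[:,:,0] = [['sector', 'son', 'blood'], ['failure', 'percentage', 'knowledge'], ['education', 'director', 'ability']]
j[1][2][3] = 'response'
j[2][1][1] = 'world'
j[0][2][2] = 'shopping'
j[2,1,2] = 'steak'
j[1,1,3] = 'chapter'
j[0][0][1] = 'decision'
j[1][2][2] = 'army'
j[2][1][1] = 'world'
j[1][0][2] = 'conversation'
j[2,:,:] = [['education', 'teacher', 'variation', 'selection'], ['director', 'world', 'steak', 'responsibility'], ['ability', 'world', 'population', 'child']]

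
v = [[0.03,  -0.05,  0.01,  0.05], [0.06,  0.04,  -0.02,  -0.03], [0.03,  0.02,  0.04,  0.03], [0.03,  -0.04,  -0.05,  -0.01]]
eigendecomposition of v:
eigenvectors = [[(-0.58+0j), (-0.58-0j), 0.18-0.00j, (0.18+0j)], [-0.10+0.36j, (-0.1-0.36j), (-0.45-0j), -0.45+0.00j], [-0.19+0.51j, -0.19-0.51j, 0.54+0.04j, 0.54-0.04j], [-0.34-0.34j, (-0.34+0.34j), (-0.68+0j), -0.68-0.00j]]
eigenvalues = [(0.05+0.05j), (0.05-0.05j), (-0+0j), (-0-0j)]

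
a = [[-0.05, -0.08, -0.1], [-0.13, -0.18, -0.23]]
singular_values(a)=[0.35, 0.01]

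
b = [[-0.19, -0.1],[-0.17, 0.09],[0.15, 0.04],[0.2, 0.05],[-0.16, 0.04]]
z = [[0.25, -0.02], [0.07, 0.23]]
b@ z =[[-0.05, -0.02], [-0.04, 0.02], [0.04, 0.01], [0.05, 0.01], [-0.04, 0.01]]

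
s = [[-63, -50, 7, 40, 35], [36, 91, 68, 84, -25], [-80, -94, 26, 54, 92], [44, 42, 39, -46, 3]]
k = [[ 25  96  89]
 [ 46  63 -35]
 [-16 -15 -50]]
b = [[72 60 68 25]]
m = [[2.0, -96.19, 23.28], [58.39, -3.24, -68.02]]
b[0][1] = 60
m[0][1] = -96.19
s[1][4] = -25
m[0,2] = 23.28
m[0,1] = -96.19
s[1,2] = 68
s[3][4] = 3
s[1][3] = 84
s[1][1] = 91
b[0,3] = 25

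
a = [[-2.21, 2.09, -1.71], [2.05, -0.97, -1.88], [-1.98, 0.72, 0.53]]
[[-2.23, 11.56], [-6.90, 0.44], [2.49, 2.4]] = a @ [[0.08, -1.07],  [1.47, 2.29],  [3.00, -2.58]]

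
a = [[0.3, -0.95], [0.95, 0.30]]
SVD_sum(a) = [[0.3, 0.0], [0.95, 0.0]] + [[0.0, -0.95], [0.00, 0.30]]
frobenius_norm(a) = 1.41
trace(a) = 0.60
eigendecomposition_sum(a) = [[(0.15+0.47j), -0.48+0.15j], [0.47-0.15j, 0.15+0.47j]] + [[0.15-0.47j, (-0.48-0.15j)], [(0.47+0.15j), (0.15-0.47j)]]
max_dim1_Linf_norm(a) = 0.95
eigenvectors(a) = [[0.71+0.00j, (0.71-0j)], [-0.71j, 0.00+0.71j]]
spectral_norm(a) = 1.00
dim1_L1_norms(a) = [1.25, 1.25]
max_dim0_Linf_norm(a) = 0.95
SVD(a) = [[-0.3, -0.95], [-0.95, 0.30]] @ diag([0.9962429422585637, 0.9962429422585637]) @ [[-1.0, -0.0], [0.00, 1.00]]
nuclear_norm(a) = 1.99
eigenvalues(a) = [(0.3+0.95j), (0.3-0.95j)]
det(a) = 0.99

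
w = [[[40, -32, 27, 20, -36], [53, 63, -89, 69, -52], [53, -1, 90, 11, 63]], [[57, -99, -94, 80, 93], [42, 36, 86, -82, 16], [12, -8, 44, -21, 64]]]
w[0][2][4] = 63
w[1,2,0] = 12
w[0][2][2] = 90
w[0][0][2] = 27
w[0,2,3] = 11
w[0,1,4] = -52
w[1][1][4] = 16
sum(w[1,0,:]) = 37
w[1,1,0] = 42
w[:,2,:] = [[53, -1, 90, 11, 63], [12, -8, 44, -21, 64]]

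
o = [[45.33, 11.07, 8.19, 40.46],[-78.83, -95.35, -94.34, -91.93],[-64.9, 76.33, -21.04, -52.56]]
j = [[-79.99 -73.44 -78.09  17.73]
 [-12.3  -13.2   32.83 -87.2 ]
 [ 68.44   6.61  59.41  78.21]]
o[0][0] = 45.33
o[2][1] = 76.33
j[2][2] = 59.41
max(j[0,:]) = 17.73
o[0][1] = 11.07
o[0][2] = 8.19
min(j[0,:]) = -79.99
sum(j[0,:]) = -213.79000000000002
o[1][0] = -78.83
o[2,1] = 76.33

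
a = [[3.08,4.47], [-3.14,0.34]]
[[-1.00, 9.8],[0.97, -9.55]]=a @ [[-0.31, 3.05], [-0.01, 0.09]]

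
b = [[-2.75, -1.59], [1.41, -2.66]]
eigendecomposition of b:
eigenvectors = [[0.73+0.00j, 0.73-0.00j], [(-0.02-0.69j), -0.02+0.69j]]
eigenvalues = [(-2.7+1.5j), (-2.7-1.5j)]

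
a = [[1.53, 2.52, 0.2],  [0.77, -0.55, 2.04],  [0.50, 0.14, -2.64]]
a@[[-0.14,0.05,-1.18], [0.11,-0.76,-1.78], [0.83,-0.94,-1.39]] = [[0.23, -2.03, -6.57], [1.52, -1.46, -2.77], [-2.25, 2.4, 2.83]]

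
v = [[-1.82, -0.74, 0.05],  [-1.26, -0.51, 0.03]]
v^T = [[-1.82, -1.26],[-0.74, -0.51],[0.05, 0.03]]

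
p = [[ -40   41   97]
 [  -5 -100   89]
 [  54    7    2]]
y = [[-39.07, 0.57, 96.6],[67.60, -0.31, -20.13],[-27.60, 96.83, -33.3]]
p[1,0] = -5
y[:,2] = [96.6, -20.13, -33.3]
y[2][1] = 96.83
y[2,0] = -27.6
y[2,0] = -27.6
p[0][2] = 97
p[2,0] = 54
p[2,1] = 7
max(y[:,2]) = 96.6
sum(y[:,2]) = 43.17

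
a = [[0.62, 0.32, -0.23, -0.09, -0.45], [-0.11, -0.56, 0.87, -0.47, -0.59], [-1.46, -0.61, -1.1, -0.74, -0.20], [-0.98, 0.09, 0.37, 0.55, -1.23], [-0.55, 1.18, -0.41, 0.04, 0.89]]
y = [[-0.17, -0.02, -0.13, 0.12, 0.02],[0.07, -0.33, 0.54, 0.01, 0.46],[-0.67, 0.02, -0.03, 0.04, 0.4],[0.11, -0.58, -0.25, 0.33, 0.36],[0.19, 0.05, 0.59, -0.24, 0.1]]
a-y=[[0.79,  0.34,  -0.1,  -0.21,  -0.47], [-0.18,  -0.23,  0.33,  -0.48,  -1.05], [-0.79,  -0.63,  -1.07,  -0.78,  -0.60], [-1.09,  0.67,  0.62,  0.22,  -1.59], [-0.74,  1.13,  -1.00,  0.28,  0.79]]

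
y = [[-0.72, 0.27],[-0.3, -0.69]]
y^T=[[-0.72, -0.30], [0.27, -0.69]]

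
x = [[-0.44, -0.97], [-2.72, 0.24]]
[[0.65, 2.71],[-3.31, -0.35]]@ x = [[-7.66, 0.02], [2.41, 3.13]]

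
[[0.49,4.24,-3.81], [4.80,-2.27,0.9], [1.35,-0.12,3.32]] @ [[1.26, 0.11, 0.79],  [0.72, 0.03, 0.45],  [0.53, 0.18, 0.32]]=[[1.65, -0.50, 1.08], [4.89, 0.62, 3.06], [3.37, 0.74, 2.07]]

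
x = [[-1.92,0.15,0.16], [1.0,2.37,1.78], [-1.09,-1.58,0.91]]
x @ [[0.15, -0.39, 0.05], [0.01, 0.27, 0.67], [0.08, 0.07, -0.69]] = [[-0.27, 0.80, -0.11],[0.32, 0.37, 0.41],[-0.11, 0.06, -1.74]]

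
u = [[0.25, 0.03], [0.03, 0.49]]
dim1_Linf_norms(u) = [0.25, 0.49]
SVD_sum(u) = [[0.01,0.06],[0.06,0.49]] + [[0.24,-0.03],  [-0.03,0.00]]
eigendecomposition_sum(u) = [[0.24, -0.03], [-0.03, 0.0]] + [[0.01, 0.06],[0.06, 0.49]]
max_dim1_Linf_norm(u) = 0.49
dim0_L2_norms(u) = [0.25, 0.49]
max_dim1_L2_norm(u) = 0.49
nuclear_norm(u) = 0.74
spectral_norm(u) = 0.49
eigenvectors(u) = [[-0.99, -0.12], [0.12, -0.99]]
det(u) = 0.12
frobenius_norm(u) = 0.55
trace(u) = 0.74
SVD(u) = [[0.12, 0.99], [0.99, -0.12]] @ diag([0.4936931687685298, 0.24630683123147018]) @ [[0.12, 0.99],[0.99, -0.12]]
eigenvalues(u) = [0.25, 0.49]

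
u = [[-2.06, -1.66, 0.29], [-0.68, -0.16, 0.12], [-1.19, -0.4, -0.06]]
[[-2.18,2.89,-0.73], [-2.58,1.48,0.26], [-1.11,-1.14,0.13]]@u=[[3.39, 3.45, -0.24], [4.0, 3.94, -0.59], [2.91, 1.97, -0.47]]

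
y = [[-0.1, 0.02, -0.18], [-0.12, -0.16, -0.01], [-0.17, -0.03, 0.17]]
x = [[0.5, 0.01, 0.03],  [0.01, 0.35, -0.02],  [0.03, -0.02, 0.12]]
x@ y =[[-0.06, 0.01, -0.08], [-0.04, -0.06, -0.01], [-0.02, 0.0, 0.02]]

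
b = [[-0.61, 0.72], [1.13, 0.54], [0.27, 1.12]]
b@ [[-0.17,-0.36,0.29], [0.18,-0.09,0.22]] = [[0.23, 0.15, -0.02],  [-0.09, -0.46, 0.45],  [0.16, -0.20, 0.32]]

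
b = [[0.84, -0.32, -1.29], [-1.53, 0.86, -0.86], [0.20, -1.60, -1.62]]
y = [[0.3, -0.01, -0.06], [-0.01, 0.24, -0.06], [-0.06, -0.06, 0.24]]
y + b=[[1.14,  -0.33,  -1.35], [-1.54,  1.1,  -0.92], [0.14,  -1.66,  -1.38]]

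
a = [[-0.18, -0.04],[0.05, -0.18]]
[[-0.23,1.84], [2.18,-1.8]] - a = [[-0.05, 1.88], [2.13, -1.62]]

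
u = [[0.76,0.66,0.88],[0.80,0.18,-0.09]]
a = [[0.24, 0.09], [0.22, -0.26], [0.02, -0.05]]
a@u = [[0.25, 0.17, 0.20],[-0.04, 0.1, 0.22],[-0.02, 0.00, 0.02]]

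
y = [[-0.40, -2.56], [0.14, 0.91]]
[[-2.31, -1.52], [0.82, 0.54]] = y @ [[-0.04, 0.35], [0.91, 0.54]]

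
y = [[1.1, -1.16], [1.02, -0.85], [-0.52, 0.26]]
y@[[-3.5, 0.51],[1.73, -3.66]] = [[-5.86,4.81], [-5.04,3.63], [2.27,-1.22]]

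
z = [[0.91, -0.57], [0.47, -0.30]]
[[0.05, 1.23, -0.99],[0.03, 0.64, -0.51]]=z @ [[-0.08, 1.31, -0.96], [-0.21, -0.07, 0.2]]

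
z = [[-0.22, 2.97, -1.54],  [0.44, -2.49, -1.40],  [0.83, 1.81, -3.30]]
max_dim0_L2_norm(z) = 4.28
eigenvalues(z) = [(-0.72+0j), (-2.64+1.09j), (-2.64-1.09j)]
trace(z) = -6.01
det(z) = -5.91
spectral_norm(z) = 4.91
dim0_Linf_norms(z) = [0.83, 2.97, 3.3]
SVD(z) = [[0.66,-0.25,-0.71], [-0.20,0.85,-0.49], [0.72,0.47,0.51]] @ diag([4.910469483147949, 3.1929066608870884, 0.3771425591677028]) @ [[0.07, 0.77, -0.64], [0.26, -0.63, -0.73], [0.96, 0.11, 0.24]]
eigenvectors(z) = [[(-0.95+0j),-0.67+0.00j,-0.67-0.00j],  [0.00+0.00j,0.30-0.39j,0.30+0.39j],  [(-0.3+0j),(-0.48-0.28j),-0.48+0.28j]]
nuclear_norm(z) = 8.48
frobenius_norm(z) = 5.87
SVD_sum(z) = [[0.24, 2.49, -2.06], [-0.07, -0.76, 0.63], [0.26, 2.73, -2.26]] + [[-0.2, 0.51, 0.59], [0.69, -1.71, -1.98], [0.38, -0.94, -1.09]] + [[-0.26, -0.03, -0.06], [-0.18, -0.02, -0.04], [0.19, 0.02, 0.05]]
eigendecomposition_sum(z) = [[-1.05-0.00j, -0.72-0.00j, (1.02+0j)], [0j, 0j, -0.00-0.00j], [-0.34-0.00j, -0.23-0.00j, (0.33+0j)]] + [[(0.42-0.7j), (1.85+0.73j), (-1.28+2.19j)], [0.22+0.55j, (-1.25+0.74j), -0.70-1.72j], [(0.58-0.33j), (1.02+1.28j), -1.81+1.04j]] + [[(0.42+0.7j), (1.85-0.73j), (-1.28-2.19j)], [0.22-0.55j, -1.25-0.74j, -0.70+1.72j], [(0.58+0.33j), 1.02-1.28j, -1.81-1.04j]]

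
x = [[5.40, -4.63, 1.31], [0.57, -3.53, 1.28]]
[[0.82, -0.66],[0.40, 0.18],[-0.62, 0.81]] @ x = [[4.05, -1.47, 0.23], [2.26, -2.49, 0.75], [-2.89, 0.01, 0.22]]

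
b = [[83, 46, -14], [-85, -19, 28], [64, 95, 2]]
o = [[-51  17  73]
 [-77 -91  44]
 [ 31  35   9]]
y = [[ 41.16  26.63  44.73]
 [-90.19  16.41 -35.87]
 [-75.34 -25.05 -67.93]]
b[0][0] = 83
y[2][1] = -25.05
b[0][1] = 46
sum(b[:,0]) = 62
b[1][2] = 28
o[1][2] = 44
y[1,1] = 16.41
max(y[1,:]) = 16.41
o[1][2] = 44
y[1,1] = 16.41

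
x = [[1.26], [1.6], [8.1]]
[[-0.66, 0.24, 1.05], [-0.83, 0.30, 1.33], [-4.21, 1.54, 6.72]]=x @ [[-0.52,0.19,0.83]]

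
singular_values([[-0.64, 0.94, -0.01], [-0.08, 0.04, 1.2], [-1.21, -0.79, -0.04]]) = [1.45, 1.22, 1.12]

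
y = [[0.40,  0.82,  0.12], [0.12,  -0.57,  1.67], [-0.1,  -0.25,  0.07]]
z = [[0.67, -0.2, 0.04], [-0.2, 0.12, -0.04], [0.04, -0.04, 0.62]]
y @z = [[0.11, 0.01, 0.06], [0.26, -0.16, 1.06], [-0.01, -0.01, 0.05]]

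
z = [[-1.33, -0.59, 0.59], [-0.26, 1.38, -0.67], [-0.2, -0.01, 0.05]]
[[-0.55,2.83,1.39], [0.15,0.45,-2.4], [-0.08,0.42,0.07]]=z@ [[-0.3, -2.05, -0.01], [-1.42, 0.05, -1.17], [-3.03, 0.22, 1.17]]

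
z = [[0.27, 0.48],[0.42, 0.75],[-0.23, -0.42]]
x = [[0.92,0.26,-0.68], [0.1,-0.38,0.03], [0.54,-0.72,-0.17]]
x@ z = [[0.51, 0.92], [-0.14, -0.25], [-0.12, -0.21]]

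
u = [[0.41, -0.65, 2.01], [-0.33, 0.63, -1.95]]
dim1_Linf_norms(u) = [2.01, 1.95]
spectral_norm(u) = 2.99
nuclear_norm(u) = 3.04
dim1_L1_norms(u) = [3.07, 2.91]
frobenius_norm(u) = 2.99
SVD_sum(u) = [[0.38, -0.65, 2.02], [-0.36, 0.63, -1.94]] + [[0.03,0.0,-0.01], [0.03,0.0,-0.01]]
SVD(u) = [[-0.72, 0.69], [0.69, 0.72]] @ diag([2.9894329582591364, 0.04786008852924052]) @ [[-0.18, 0.30, -0.94], [0.98, 0.05, -0.17]]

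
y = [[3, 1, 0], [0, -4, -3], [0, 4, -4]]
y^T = [[3, 0, 0], [1, -4, 4], [0, -3, -4]]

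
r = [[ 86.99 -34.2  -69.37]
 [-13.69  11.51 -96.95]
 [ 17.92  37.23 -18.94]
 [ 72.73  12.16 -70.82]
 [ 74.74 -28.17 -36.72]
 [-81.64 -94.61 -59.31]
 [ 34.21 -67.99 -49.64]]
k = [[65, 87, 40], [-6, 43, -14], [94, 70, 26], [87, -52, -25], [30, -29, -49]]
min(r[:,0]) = -81.64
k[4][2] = -49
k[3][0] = 87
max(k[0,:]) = 87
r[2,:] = [17.92, 37.23, -18.94]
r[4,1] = -28.17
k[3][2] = -25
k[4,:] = [30, -29, -49]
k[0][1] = 87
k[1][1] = 43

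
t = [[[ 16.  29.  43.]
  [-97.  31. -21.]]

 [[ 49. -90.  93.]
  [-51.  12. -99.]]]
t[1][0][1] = -90.0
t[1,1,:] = [-51.0, 12.0, -99.0]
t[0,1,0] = -97.0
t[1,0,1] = -90.0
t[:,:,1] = [[29.0, 31.0], [-90.0, 12.0]]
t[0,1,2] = -21.0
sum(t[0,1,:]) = -87.0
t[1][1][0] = -51.0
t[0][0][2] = 43.0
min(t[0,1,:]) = -97.0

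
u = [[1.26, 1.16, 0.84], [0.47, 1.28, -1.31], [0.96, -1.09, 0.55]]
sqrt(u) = [[1.08+0.22j, 0.52-0.29j, 0.43-0.37j], [(0.25-0.21j), 1.06+0.28j, -0.59+0.36j], [(0.45-0.29j), (-0.53+0.38j), (0.73+0.49j)]]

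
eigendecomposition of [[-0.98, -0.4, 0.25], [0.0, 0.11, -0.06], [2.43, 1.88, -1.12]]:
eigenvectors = [[0.28,-0.22,-0.02], [-0.03,-0.18,-0.49], [-0.96,-0.96,-0.87]]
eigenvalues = [-1.78, -0.21, 0.0]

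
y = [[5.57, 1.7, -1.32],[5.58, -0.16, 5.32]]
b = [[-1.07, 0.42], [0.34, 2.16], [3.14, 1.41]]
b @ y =[[-3.62, -1.89, 3.65], [13.95, 0.23, 11.04], [25.36, 5.11, 3.36]]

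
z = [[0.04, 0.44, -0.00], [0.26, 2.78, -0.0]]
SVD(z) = [[-0.16,-0.99], [-0.99,0.16]] @ diag([2.826870835144443, 0.001131993708455521]) @ [[-0.09, -1.0, 0.00], [1.00, -0.09, 0.0]]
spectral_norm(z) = 2.83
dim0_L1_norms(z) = [0.3, 3.22, 0.0]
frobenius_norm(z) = 2.83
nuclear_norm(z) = 2.83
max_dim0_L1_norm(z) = 3.22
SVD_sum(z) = [[0.04, 0.44, 0.00], [0.26, 2.78, 0.00]] + [[-0.0, 0.0, 0.00], [0.00, -0.00, 0.00]]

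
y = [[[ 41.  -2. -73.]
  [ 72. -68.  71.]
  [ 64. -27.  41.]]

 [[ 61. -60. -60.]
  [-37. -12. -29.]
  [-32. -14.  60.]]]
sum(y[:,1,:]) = -3.0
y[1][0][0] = 61.0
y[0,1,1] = -68.0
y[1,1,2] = -29.0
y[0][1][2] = 71.0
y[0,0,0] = 41.0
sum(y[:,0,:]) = -93.0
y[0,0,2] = -73.0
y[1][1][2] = -29.0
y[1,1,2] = -29.0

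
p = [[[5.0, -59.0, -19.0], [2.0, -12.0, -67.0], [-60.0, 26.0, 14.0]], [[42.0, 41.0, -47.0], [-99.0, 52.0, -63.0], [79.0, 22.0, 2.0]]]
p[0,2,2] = 14.0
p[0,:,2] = [-19.0, -67.0, 14.0]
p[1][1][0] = -99.0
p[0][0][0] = 5.0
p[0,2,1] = 26.0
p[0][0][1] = -59.0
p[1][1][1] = 52.0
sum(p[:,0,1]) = -18.0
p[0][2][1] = 26.0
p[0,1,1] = -12.0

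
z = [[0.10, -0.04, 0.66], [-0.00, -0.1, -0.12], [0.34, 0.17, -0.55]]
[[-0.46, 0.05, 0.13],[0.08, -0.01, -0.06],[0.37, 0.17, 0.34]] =z @ [[-0.03, 0.48, 0.9], [-0.02, 0.05, 0.48], [-0.69, 0.01, 0.09]]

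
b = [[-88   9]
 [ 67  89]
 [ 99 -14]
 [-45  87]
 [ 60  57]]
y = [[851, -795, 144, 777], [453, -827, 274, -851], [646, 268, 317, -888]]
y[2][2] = 317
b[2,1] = -14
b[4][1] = 57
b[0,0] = -88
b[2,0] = 99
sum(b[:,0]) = 93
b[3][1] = 87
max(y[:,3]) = 777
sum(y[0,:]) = 977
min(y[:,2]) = 144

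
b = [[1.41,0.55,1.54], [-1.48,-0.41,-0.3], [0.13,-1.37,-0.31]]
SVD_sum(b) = [[1.55, 0.79, 1.20],[-1.03, -0.53, -0.8],[-0.44, -0.22, -0.34]] + [[0.06, -0.11, -0.01], [-0.17, 0.30, 0.02], [0.62, -1.11, -0.07]] + [[-0.2, -0.13, 0.35], [-0.28, -0.19, 0.48], [-0.06, -0.04, 0.1]]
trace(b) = 0.69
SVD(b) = [[-0.81, 0.09, 0.58], [0.54, -0.26, 0.8], [0.23, 0.96, 0.16]] @ diag([2.6088659864637807, 1.3265738650191619, 0.7311771641131102]) @ [[-0.73, -0.38, -0.57],  [0.49, -0.87, -0.05],  [-0.47, -0.32, 0.82]]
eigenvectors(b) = [[(-0.74+0j), 0.49+0.11j, 0.49-0.11j], [0.54+0.00j, -0.08+0.52j, -0.08-0.52j], [-0.39+0.00j, (-0.68+0j), -0.68-0.00j]]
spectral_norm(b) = 2.61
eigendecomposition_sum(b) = [[1.17+0.00j, (-0.25+0j), (0.88-0j)], [-0.86+0.00j, 0.18-0.00j, (-0.65+0j)], [0.62+0.00j, (-0.13+0j), (0.47-0j)]] + [[0.12+0.31j, 0.40+0.31j, (0.33-0.14j)], [-0.31+0.15j, (-0.3+0.44j), (0.17+0.33j)], [-0.25-0.37j, -0.62-0.29j, -0.39+0.29j]] + [[0.12-0.31j, 0.40-0.31j, (0.33+0.14j)], [(-0.31-0.15j), (-0.3-0.44j), 0.17-0.33j], [-0.25+0.37j, -0.62+0.29j, -0.39-0.29j]]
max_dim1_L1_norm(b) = 3.5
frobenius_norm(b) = 3.02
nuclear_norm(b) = 4.67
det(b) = 2.53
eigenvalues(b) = [(1.83+0j), (-0.57+1.03j), (-0.57-1.03j)]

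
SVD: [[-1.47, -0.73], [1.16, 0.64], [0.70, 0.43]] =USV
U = [[-0.73, -0.61], [0.59, -0.31], [0.36, -0.73]]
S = [2.26, 0.07]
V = [[0.88, 0.47], [0.47, -0.88]]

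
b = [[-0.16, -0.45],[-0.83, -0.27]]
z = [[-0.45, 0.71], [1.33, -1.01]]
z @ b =[[-0.52, 0.01], [0.63, -0.33]]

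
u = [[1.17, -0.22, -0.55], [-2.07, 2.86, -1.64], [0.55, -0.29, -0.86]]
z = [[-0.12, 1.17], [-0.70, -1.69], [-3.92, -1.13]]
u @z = [[2.17,2.36], [4.68,-5.4], [3.51,2.11]]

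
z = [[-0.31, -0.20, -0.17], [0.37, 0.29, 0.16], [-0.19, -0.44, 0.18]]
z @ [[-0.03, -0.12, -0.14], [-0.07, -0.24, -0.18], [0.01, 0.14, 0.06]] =[[0.02, 0.06, 0.07],[-0.03, -0.09, -0.09],[0.04, 0.15, 0.12]]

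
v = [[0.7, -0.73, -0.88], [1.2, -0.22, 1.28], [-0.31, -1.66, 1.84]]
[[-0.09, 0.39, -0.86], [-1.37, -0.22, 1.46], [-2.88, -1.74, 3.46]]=v@[[-0.15, 0.41, -0.26],[0.91, 0.44, -0.62],[-0.77, -0.48, 1.28]]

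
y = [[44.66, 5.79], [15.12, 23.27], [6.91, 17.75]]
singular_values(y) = [50.87, 23.95]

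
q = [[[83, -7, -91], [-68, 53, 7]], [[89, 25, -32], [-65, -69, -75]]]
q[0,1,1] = 53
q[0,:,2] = [-91, 7]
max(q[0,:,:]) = 83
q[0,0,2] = -91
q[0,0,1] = -7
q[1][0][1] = 25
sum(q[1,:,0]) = 24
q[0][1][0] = -68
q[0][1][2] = 7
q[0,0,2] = -91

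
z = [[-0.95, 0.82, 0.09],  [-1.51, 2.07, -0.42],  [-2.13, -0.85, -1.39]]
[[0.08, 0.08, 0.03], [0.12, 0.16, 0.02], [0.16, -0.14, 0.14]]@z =[[-0.26, 0.21, -0.07], [-0.4, 0.41, -0.08], [-0.24, -0.28, -0.12]]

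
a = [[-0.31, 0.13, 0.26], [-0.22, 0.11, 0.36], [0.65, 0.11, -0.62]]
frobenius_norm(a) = 1.09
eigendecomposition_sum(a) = [[-0.25, 0.01, 0.23], [-0.31, 0.01, 0.28], [0.72, -0.02, -0.65]] + [[-0.08, 0.05, -0.01], [0.06, -0.04, 0.01], [-0.09, 0.05, -0.01]] + [[0.02, 0.08, 0.04], [0.03, 0.14, 0.07], [0.02, 0.08, 0.04]]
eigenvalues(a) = [-0.89, -0.12, 0.2]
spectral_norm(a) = 1.07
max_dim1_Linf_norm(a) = 0.65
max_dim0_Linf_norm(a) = 0.65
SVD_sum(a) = [[-0.28, -0.00, 0.29], [-0.29, -0.00, 0.29], [0.63, 0.0, -0.64]] + [[0.02, 0.11, 0.02], [0.02, 0.13, 0.02], [0.02, 0.11, 0.02]] + [[-0.05,0.02,-0.05], [0.04,-0.02,0.04], [-0.00,0.00,-0.00]]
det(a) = 0.02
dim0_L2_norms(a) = [0.75, 0.2, 0.76]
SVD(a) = [[-0.38, -0.56, 0.74], [-0.39, -0.63, -0.67], [0.84, -0.54, 0.02]] @ diag([1.06637174223191, 0.20839927531532995, 0.09550418533931551]) @ [[0.70, 0.00, -0.71], [-0.18, -0.97, -0.18], [-0.69, 0.26, -0.68]]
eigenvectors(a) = [[0.30, 0.59, 0.43],[0.38, -0.47, 0.78],[-0.87, 0.66, 0.45]]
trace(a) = -0.82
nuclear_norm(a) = 1.37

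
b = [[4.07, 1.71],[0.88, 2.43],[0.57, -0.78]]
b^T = [[4.07,0.88,0.57], [1.71,2.43,-0.78]]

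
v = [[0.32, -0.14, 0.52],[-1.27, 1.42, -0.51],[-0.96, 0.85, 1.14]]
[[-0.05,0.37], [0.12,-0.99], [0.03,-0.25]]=v@ [[-0.08, 0.61], [0.00, -0.04], [-0.04, 0.32]]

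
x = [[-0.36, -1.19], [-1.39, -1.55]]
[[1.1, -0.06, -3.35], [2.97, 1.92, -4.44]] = x @ [[-1.67,-2.17,0.08], [-0.42,0.71,2.79]]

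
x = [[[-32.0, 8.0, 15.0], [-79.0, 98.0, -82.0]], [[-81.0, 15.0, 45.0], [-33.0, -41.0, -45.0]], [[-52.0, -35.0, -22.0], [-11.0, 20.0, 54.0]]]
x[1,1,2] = -45.0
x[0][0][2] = 15.0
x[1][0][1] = 15.0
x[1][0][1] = 15.0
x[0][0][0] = -32.0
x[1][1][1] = -41.0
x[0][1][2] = -82.0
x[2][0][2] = -22.0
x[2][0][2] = -22.0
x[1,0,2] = 45.0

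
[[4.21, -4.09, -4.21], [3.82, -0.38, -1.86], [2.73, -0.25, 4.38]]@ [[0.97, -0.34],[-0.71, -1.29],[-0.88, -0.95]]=[[10.69, 7.84],[5.61, 0.96],[-1.03, -4.77]]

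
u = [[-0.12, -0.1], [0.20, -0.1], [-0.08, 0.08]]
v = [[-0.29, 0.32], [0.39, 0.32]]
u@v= [[-0.00,-0.07], [-0.10,0.03], [0.05,-0.00]]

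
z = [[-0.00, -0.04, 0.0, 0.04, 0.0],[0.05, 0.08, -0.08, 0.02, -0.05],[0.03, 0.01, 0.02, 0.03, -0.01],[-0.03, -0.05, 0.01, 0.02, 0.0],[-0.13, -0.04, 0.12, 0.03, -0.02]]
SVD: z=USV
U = [[-0.09,0.15,-0.77,-0.07,-0.61], [0.53,-0.76,-0.21,-0.30,0.04], [0.04,-0.19,-0.38,0.84,0.33], [-0.22,0.18,-0.47,-0.44,0.71], [-0.81,-0.57,0.06,-0.03,-0.08]]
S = [0.22, 0.08, 0.07, 0.05, 0.0]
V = [[0.64, 0.41, -0.64, -0.09, -0.05], [0.3, -0.65, -0.11, -0.34, 0.61], [-0.23, 0.47, 0.17, -0.81, 0.2], [0.62, 0.23, 0.72, 0.15, 0.16], [0.27, -0.38, 0.15, -0.45, -0.75]]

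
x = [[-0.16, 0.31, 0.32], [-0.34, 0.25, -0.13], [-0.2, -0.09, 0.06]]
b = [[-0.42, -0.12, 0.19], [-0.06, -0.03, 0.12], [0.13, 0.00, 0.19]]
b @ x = [[0.07, -0.18, -0.11],[-0.00, -0.04, -0.01],[-0.06, 0.02, 0.05]]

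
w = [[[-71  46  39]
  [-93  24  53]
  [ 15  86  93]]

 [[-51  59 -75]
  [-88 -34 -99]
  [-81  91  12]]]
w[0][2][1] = 86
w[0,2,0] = 15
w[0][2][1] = 86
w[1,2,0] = -81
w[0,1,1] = 24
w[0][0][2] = 39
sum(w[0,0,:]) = 14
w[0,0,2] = 39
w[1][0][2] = -75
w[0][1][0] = -93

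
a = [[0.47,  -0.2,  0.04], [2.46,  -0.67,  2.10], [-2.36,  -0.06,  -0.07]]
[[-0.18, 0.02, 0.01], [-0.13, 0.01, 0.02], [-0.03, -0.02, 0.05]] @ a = [[-0.06, 0.02, 0.03], [-0.08, 0.02, 0.01], [-0.18, 0.02, -0.05]]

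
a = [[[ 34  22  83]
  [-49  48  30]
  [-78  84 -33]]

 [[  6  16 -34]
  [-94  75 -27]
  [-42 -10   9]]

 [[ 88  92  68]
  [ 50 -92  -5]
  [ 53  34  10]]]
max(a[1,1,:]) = 75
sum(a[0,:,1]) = 154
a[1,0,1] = 16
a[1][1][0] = -94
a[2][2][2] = 10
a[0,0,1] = 22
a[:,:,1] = [[22, 48, 84], [16, 75, -10], [92, -92, 34]]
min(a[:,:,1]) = -92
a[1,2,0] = -42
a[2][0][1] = 92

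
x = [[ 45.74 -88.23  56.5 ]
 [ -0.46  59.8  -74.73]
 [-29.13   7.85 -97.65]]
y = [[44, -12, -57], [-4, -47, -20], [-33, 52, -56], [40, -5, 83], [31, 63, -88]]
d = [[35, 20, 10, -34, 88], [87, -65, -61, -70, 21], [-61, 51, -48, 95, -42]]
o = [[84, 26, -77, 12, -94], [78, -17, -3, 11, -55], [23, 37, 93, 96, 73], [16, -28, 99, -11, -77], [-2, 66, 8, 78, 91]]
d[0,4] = 88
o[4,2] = 8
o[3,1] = -28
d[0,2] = 10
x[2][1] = 7.85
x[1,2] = -74.73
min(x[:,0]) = -29.13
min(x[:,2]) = -97.65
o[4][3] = 78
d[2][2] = -48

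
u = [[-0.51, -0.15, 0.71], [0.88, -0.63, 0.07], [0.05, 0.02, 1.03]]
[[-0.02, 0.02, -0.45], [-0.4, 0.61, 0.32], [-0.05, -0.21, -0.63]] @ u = [[0.01, -0.02, -0.48], [0.76, -0.32, 0.09], [-0.19, 0.13, -0.70]]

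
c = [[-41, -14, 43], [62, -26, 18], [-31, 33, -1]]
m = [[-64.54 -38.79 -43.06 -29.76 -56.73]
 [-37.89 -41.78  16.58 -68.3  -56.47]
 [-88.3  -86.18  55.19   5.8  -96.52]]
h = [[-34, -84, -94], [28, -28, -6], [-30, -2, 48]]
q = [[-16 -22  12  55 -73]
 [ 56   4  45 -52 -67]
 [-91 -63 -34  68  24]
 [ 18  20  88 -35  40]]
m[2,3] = 5.8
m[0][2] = -43.06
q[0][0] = -16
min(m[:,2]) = -43.06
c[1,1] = -26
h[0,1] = -84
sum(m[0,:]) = -232.88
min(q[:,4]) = -73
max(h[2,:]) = 48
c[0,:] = [-41, -14, 43]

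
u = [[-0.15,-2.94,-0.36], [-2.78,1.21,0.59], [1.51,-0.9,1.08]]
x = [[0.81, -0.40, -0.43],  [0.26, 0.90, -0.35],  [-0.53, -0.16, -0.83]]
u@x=[[-0.70,-2.53,1.39], [-2.25,2.11,0.28], [0.42,-1.59,-1.23]]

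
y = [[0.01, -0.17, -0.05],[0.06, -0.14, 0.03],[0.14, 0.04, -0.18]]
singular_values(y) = [0.23, 0.23, 0.07]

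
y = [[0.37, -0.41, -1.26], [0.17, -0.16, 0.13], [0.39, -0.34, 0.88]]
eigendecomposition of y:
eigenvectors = [[-0.88+0.00j,-0.88-0.00j,-0.69+0.00j],[(-0.06+0.13j),-0.06-0.13j,(-0.72+0j)],[0.14+0.42j,0.14-0.42j,0.03+0.00j]]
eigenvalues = [(0.55+0.66j), (0.55-0.66j), (-0+0j)]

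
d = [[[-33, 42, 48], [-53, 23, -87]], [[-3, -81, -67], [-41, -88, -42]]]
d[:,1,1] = [23, -88]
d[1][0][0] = -3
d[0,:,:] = [[-33, 42, 48], [-53, 23, -87]]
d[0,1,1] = 23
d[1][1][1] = -88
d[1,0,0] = -3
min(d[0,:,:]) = -87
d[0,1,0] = -53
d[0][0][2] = 48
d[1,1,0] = -41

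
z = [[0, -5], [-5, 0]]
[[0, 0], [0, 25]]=z@[[0, -5], [0, 0]]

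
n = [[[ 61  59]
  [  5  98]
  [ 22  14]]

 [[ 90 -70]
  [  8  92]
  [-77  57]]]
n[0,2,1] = 14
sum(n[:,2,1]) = 71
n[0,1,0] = 5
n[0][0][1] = 59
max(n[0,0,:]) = 61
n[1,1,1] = 92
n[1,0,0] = 90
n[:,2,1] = [14, 57]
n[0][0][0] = 61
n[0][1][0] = 5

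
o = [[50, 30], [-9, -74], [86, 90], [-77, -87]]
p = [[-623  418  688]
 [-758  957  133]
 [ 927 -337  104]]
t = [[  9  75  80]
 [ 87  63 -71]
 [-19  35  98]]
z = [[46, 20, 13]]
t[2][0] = -19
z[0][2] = 13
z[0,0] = 46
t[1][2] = -71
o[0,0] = 50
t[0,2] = 80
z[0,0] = 46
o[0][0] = 50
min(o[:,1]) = -87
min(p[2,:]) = -337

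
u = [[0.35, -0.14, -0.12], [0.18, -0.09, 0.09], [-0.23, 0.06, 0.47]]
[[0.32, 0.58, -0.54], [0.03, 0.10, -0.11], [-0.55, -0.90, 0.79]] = u @ [[0.57, 1.16, -1.14], [-0.08, -0.09, 0.05], [-0.89, -1.34, 1.11]]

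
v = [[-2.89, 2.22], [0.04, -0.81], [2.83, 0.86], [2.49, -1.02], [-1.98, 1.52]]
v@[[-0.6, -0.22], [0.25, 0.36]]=[[2.29, 1.44], [-0.23, -0.30], [-1.48, -0.31], [-1.75, -0.92], [1.57, 0.98]]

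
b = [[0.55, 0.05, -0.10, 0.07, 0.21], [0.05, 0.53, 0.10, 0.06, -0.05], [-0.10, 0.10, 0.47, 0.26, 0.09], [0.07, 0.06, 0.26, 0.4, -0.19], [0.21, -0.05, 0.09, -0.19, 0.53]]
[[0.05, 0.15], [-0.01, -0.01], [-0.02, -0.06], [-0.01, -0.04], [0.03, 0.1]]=b @ [[0.12, 0.34], [-0.02, -0.04], [0.03, 0.08], [-0.08, -0.23], [-0.02, -0.05]]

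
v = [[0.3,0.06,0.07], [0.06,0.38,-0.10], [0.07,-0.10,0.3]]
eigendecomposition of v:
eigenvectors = [[-0.57,0.81,-0.09],[0.48,0.24,-0.85],[0.67,0.53,0.52]]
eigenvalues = [0.17, 0.36, 0.45]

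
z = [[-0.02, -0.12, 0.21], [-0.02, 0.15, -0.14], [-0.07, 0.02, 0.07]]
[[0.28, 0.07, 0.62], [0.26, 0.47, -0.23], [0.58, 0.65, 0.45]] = z @ [[-3.07, -5.19, -2.5], [4.91, 4.99, 1.39], [3.87, 2.7, 3.52]]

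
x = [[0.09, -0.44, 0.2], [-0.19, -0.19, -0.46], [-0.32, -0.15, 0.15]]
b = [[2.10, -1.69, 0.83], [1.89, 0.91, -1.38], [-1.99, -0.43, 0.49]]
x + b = [[2.19, -2.13, 1.03], [1.70, 0.72, -1.84], [-2.31, -0.58, 0.64]]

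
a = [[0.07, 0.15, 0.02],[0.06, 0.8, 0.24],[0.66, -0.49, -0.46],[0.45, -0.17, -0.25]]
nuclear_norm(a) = 1.88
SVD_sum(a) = [[-0.04,  0.06,  0.04], [-0.34,  0.47,  0.31], [0.47,  -0.65,  -0.43], [0.24,  -0.34,  -0.22]] + [[0.11, 0.09, -0.02], [0.40, 0.33, -0.07], [0.19, 0.16, -0.03], [0.20, 0.17, -0.03]] + [[0.00, -0.0, 0.00],[-0.0, 0.00, -0.00],[-0.0, 0.00, -0.00],[0.0, -0.00, 0.00]]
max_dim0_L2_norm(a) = 0.97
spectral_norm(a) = 1.22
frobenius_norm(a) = 1.38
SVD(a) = [[0.07,-0.22,0.1], [0.54,-0.8,-0.18], [-0.75,-0.38,-0.54], [-0.39,-0.41,0.81]] @ diag([1.2170955833185655, 0.6548565694201494, 0.006419856206731365]) @ [[-0.52, 0.72, 0.47], [-0.76, -0.63, 0.13], [0.39, -0.29, 0.87]]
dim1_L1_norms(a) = [0.24, 1.1, 1.61, 0.87]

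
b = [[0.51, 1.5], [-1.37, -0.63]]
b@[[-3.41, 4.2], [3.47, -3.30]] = [[3.47, -2.81],[2.49, -3.68]]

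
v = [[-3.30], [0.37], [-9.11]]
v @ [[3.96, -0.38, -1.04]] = [[-13.07,1.25,3.43], [1.47,-0.14,-0.38], [-36.08,3.46,9.47]]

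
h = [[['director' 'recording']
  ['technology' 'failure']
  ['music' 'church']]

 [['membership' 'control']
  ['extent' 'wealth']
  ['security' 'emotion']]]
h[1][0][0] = 'membership'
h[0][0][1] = 'recording'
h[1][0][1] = 'control'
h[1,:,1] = ['control', 'wealth', 'emotion']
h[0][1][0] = 'technology'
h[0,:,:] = [['director', 'recording'], ['technology', 'failure'], ['music', 'church']]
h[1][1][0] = 'extent'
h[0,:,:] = [['director', 'recording'], ['technology', 'failure'], ['music', 'church']]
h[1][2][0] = 'security'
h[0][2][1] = 'church'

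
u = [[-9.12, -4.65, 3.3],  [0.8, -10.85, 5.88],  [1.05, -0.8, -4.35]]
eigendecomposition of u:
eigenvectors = [[0.32, -0.81, -0.96], [-0.69, 0.47, -0.25], [-0.65, 0.35, 0.13]]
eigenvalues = [-5.72, -7.84, -10.75]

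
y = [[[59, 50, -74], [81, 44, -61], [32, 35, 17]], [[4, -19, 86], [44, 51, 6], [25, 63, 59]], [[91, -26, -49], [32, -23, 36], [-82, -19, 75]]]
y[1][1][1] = 51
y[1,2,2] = 59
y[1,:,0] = [4, 44, 25]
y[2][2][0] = -82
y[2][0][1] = -26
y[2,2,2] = 75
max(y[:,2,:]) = 75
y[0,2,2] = 17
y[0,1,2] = -61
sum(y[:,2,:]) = 205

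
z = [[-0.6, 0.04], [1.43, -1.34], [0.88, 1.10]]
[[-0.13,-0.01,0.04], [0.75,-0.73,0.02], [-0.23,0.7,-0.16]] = z @[[0.19, 0.05, -0.07], [-0.36, 0.6, -0.09]]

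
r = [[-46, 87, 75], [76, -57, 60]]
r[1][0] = 76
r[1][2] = 60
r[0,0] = -46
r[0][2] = 75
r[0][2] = 75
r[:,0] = [-46, 76]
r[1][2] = 60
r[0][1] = 87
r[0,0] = -46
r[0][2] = 75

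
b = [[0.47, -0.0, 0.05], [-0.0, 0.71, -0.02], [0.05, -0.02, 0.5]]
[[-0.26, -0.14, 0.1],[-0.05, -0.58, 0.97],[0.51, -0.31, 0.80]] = b @ [[-0.67, -0.22, 0.03], [-0.04, -0.83, 1.41], [1.08, -0.64, 1.65]]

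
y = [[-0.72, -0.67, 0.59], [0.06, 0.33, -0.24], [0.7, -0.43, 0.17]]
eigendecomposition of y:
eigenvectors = [[0.83, -0.14, 0.48],[-0.14, -0.56, -0.36],[-0.55, -0.81, 0.80]]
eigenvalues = [-1.0, -0.0, 0.78]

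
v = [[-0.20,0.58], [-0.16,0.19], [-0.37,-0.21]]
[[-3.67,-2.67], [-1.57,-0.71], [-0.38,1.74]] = v @[[3.87, -1.75],[-4.99, -5.21]]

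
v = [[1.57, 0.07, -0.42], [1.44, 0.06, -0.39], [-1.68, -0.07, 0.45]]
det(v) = 0.00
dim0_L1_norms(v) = [4.69, 0.2, 1.26]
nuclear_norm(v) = 2.82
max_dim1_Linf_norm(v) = 1.68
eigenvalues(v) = [(2.08+0j), (-0+0j), (-0-0j)]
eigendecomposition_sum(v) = [[(1.57+0j), (0.07-0j), -0.42-0.00j], [(1.44+0j), (0.06-0j), -0.39-0.00j], [(-1.68-0j), -0.07+0.00j, 0.45+0.00j]] + [[(-0+0j), 0j, 0j], [(-0-0j), (-0+0j), -0.00-0.00j], [-0.00+0.00j, 0j, 0.00+0.00j]] + [[(-0-0j), 0.00-0.00j, 0.00-0.00j], [(-0+0j), (-0-0j), -0.00+0.00j], [(-0-0j), -0j, 0.00-0.00j]]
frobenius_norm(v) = 2.81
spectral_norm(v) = 2.81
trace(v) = 2.08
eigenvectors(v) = [[-0.58+0.00j, (-0.11-0.16j), (-0.11+0.16j)], [(-0.53+0j), (0.73+0j), 0.73-0.00j], [0.62+0.00j, (-0.28-0.6j), (-0.28+0.6j)]]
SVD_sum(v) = [[1.57, 0.07, -0.42], [1.44, 0.06, -0.39], [-1.68, -0.07, 0.45]] + [[0.0, 0.0, 0.0], [-0.0, -0.00, -0.00], [0.00, 0.00, 0.00]] + [[-0.00, 0.00, -0.0], [-0.00, 0.0, -0.0], [-0.00, 0.00, -0.00]]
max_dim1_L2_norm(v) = 1.74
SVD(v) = [[-0.58, 0.72, 0.39], [-0.53, -0.69, 0.49], [0.62, 0.07, 0.78]] @ diag([2.811631570280802, 0.004637690228526391, 0.002530776493069075]) @ [[-0.96, -0.04, 0.26], [0.15, 0.71, 0.68], [-0.21, 0.7, -0.68]]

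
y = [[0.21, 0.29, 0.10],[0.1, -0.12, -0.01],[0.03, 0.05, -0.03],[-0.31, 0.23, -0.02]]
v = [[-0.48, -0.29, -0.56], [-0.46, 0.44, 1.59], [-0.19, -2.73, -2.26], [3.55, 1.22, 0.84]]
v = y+[[-0.69, -0.58, -0.66], [-0.56, 0.56, 1.60], [-0.22, -2.78, -2.23], [3.86, 0.99, 0.86]]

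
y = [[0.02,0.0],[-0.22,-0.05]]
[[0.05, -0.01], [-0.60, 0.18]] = y @ [[2.38, -0.44], [1.51, -1.74]]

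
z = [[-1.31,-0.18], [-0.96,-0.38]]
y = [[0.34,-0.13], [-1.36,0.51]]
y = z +[[1.65, 0.05],[-0.4, 0.89]]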